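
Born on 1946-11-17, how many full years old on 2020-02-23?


Birth: 1946-11-17
Reference: 2020-02-23
Year difference: 2020 - 1946 = 74
Birthday not yet reached in 2020, subtract 1

73 years old


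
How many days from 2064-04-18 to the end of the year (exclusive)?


Day of year: 109 of 366
Remaining = 366 - 109

257 days


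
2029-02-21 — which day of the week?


Date: February 21, 2029
Anchor: Jan 1, 2029. With p = 2029 - 1 = 2028: (p + p//4 - p//100 + p//400) mod 7 = (2028 + 507 - 20 + 5) mod 7 = 2520 mod 7 = 0 -> Monday (Mon=0 ... Sun=6)
Days before February (Jan): 31; offset = 31 + 21 - 1 = 51
Weekday index = (0 + 51) mod 7 = 2

Day of the week: Wednesday


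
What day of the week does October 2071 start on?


Target: October 1, 2071
Anchor: Jan 1, 2071. With p = 2071 - 1 = 2070: (p + p//4 - p//100 + p//400) mod 7 = (2070 + 517 - 20 + 5) mod 7 = 2572 mod 7 = 3 -> Thursday (Mon=0 ... Sun=6)
Days before October (Jan-Sep): 273 days
Weekday index = (3 + 273) mod 7 = 3

Thursday


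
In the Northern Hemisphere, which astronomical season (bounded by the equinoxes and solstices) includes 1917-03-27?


Date: March 27
Astronomical Spring (approx.; exact equinox/solstice day varies by year): March 20 to June 20
March 27 falls within the Spring window

Spring


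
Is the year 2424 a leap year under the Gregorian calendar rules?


Gregorian leap year rule: divisible by 4, but not by 100, unless also by 400.
2424 is divisible by 4 but not 100 -> leap year

Yes


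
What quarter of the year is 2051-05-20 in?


Month: May (month 5)
Q1: Jan-Mar, Q2: Apr-Jun, Q3: Jul-Sep, Q4: Oct-Dec

Q2


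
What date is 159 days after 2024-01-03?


Start: 2024-01-03, add 159 days
January 2024 has 31 days: 31 - 3 = 28 days to January 31 -> 131 left
February 2024 has 29 days -> 102 left
March 2024 has 31 days -> 71 left
April 2024 has 30 days -> 41 left
May 2024 has 31 days -> 10 left
June 2024: 10 <= 30 -> lands on June 10

Result: 2024-06-10


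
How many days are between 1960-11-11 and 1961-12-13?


From 1960-11-11 to 1961-12-13
1960-11-11: days before November = 31 + 29 + 31 + 30 + 31 + 30 + 31 + 31 + 30 + 31 = 305 (1960 is a leap year); day of year = 305 + 11 = 316
1961-12-13: days before December = 31 + 28 + 31 + 30 + 31 + 30 + 31 + 31 + 30 + 31 + 30 = 334 (1961 is not a leap year); day of year = 334 + 13 = 347
Rest of 1960: 366 - 316 = 50
Total = 50 + 347 = 397

397 days


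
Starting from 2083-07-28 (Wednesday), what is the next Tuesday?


Current: Wednesday
Target: Tuesday
Days ahead: 6

Next Tuesday: 2083-08-03


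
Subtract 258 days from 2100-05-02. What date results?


Start: 2100-05-02, subtract 258 days
Back 2 days from May 2 reaches April 30, 2100 -> 256 left
April 2100 has 30 days -> back to March 31, 2100 -> 226 left
March 2100 has 31 days -> back to February 28, 2100 -> 195 left
February 2100 has 28 days -> back to January 31, 2100 -> 167 left
January 2100 has 31 days -> back to December 31, 2099 -> 136 left
December 2099 has 31 days -> back to November 30, 2099 -> 105 left
November 2099 has 30 days -> back to October 31, 2099 -> 75 left
October 2099 has 31 days -> back to September 30, 2099 -> 44 left
September 2099 has 30 days -> back to August 31, 2099 -> 14 left
August 2099: 31 - 14 = 17 -> lands on August 17

Result: 2099-08-17


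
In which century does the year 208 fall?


Century = (year - 1) // 100 + 1
= (208 - 1) // 100 + 1
= 207 // 100 + 1
= 2 + 1

3rd century


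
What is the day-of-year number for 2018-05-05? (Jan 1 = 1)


Date: May 5, 2018
Days in months 1 through 4: 120
Plus 5 days in May

Day of year: 125


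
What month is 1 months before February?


February is month 2
2 - 1 = 1

January


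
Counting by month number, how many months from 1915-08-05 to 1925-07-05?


From August 1915 to July 1925
10 years * 12 = 120 months, minus 1 month = 119

119 months


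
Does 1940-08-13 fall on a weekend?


Anchor: Jan 1, 1940. With p = 1940 - 1 = 1939: (p + p//4 - p//100 + p//400) mod 7 = (1939 + 484 - 19 + 4) mod 7 = 2408 mod 7 = 0 -> Monday (Mon=0 ... Sun=6)
Day of year: 226; offset = 225
Weekday index = (0 + 225) mod 7 = 1 -> Tuesday
Weekend days: Saturday, Sunday

No


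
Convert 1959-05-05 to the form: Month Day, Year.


ISO 1959-05-05 parses as year=1959, month=05, day=05
Month 5 -> May

May 5, 1959


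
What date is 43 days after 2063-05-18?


Start: 2063-05-18, add 43 days
May 2063 has 31 days: 31 - 18 = 13 days to May 31 -> 30 left
June 2063: 30 <= 30 -> lands on June 30

Result: 2063-06-30


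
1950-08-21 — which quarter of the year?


Month: August (month 8)
Q1: Jan-Mar, Q2: Apr-Jun, Q3: Jul-Sep, Q4: Oct-Dec

Q3


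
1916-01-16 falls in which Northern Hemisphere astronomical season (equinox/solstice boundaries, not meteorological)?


Date: January 16
Astronomical Winter (approx.; exact equinox/solstice day varies by year): December 21 to March 19
January 16 falls within the Winter window

Winter


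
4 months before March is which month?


March is month 3
3 - 4 = -1; wrap: -1 + 12 = 11

November


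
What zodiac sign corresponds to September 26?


Date: September 26
Conventional tropical zodiac dates: Libra from September 23 onward; Scorpio starts October 23
September 26 falls within the Libra range

Libra


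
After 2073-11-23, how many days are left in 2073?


Day of year: 327 of 365
Remaining = 365 - 327

38 days


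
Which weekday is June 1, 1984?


Target: June 1, 1984
Anchor: Jan 1, 1984. With p = 1984 - 1 = 1983: (p + p//4 - p//100 + p//400) mod 7 = (1983 + 495 - 19 + 4) mod 7 = 2463 mod 7 = 6 -> Sunday (Mon=0 ... Sun=6)
Days before June (Jan-May): 152 days
Weekday index = (6 + 152) mod 7 = 4

Friday


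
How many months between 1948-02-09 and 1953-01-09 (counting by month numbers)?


From February 1948 to January 1953
5 years * 12 = 60 months, minus 1 month = 59

59 months


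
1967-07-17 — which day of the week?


Date: July 17, 1967
Anchor: Jan 1, 1967. With p = 1967 - 1 = 1966: (p + p//4 - p//100 + p//400) mod 7 = (1966 + 491 - 19 + 4) mod 7 = 2442 mod 7 = 6 -> Sunday (Mon=0 ... Sun=6)
Days before July (Jan-Jun): 181; offset = 181 + 17 - 1 = 197
Weekday index = (6 + 197) mod 7 = 0

Day of the week: Monday


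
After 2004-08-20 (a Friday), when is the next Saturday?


Current: Friday
Target: Saturday
Days ahead: 1

Next Saturday: 2004-08-21


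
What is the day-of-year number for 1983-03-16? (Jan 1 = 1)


Date: March 16, 1983
Days in months 1 through 2: 59
Plus 16 days in March

Day of year: 75


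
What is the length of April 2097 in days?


April 2097

30 days


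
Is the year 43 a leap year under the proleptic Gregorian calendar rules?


Gregorian leap year rule: divisible by 4, but not by 100, unless also by 400.
43 is not divisible by 4 -> not a leap year

No


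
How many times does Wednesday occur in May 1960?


May 1960 has 31 days
Anchor: Jan 1, 1960. With p = 1960 - 1 = 1959: (p + p//4 - p//100 + p//400) mod 7 = (1959 + 489 - 19 + 4) mod 7 = 2433 mod 7 = 4 -> Friday (Mon=0 ... Sun=6)
Days before May (Jan-Apr): 121; May 1 index = (4 + 121) mod 7 = 6 -> Sunday
First Wednesday is May 4
Wednesdays: 4, 11, 18, 25

4 Wednesdays


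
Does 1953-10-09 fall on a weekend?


Anchor: Jan 1, 1953. With p = 1953 - 1 = 1952: (p + p//4 - p//100 + p//400) mod 7 = (1952 + 488 - 19 + 4) mod 7 = 2425 mod 7 = 3 -> Thursday (Mon=0 ... Sun=6)
Day of year: 282; offset = 281
Weekday index = (3 + 281) mod 7 = 4 -> Friday
Weekend days: Saturday, Sunday

No


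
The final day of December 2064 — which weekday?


December 2064 has 31 days
Anchor: Jan 1, 2064. With p = 2064 - 1 = 2063: (p + p//4 - p//100 + p//400) mod 7 = (2063 + 515 - 20 + 5) mod 7 = 2563 mod 7 = 1 -> Tuesday (Mon=0 ... Sun=6)
Days before December (Jan-Nov): 335; December 1 index = (1 + 335) mod 7 = 0 -> Monday
Last day offset: 31 - 1 = 30 days
Weekday index = (0 + 30) mod 7 = 2

Wednesday, December 31


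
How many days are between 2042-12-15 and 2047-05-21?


From 2042-12-15 to 2047-05-21
2042-12-15: days before December = 31 + 28 + 31 + 30 + 31 + 30 + 31 + 31 + 30 + 31 + 30 = 334 (2042 is not a leap year); day of year = 334 + 15 = 349
2047-05-21: days before May = 31 + 28 + 31 + 30 = 120 (2047 is not a leap year); day of year = 120 + 21 = 141
Rest of 2042: 365 - 349 = 16
Full years 2043 (365), 2044 (366), 2045 (365), 2046 (365): 1461
Total = 16 + 1461 + 141 = 1618

1618 days


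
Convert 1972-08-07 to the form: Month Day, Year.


ISO 1972-08-07 parses as year=1972, month=08, day=07
Month 8 -> August

August 7, 1972


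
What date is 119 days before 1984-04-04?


Start: 1984-04-04, subtract 119 days
Back 4 days from April 4 reaches March 31, 1984 -> 115 left
March 1984 has 31 days -> back to February 29, 1984 -> 84 left
February 1984 has 29 days -> back to January 31, 1984 -> 55 left
January 1984 has 31 days -> back to December 31, 1983 -> 24 left
December 1983: 31 - 24 = 7 -> lands on December 7

Result: 1983-12-07


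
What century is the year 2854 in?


Century = (year - 1) // 100 + 1
= (2854 - 1) // 100 + 1
= 2853 // 100 + 1
= 28 + 1

29th century


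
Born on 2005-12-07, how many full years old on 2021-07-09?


Birth: 2005-12-07
Reference: 2021-07-09
Year difference: 2021 - 2005 = 16
Birthday not yet reached in 2021, subtract 1

15 years old


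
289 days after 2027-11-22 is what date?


Start: 2027-11-22, add 289 days
November 2027 has 30 days: 30 - 22 = 8 days to November 30 -> 281 left
December 2027 has 31 days -> 250 left
January 2028 has 31 days -> 219 left
February 2028 has 29 days -> 190 left
March 2028 has 31 days -> 159 left
April 2028 has 30 days -> 129 left
May 2028 has 31 days -> 98 left
June 2028 has 30 days -> 68 left
July 2028 has 31 days -> 37 left
August 2028 has 31 days -> 6 left
September 2028: 6 <= 30 -> lands on September 6

Result: 2028-09-06


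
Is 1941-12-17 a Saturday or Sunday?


Anchor: Jan 1, 1941. With p = 1941 - 1 = 1940: (p + p//4 - p//100 + p//400) mod 7 = (1940 + 485 - 19 + 4) mod 7 = 2410 mod 7 = 2 -> Wednesday (Mon=0 ... Sun=6)
Day of year: 351; offset = 350
Weekday index = (2 + 350) mod 7 = 2 -> Wednesday
Weekend days: Saturday, Sunday

No


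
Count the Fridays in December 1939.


December 1939 has 31 days
Anchor: Jan 1, 1939. With p = 1939 - 1 = 1938: (p + p//4 - p//100 + p//400) mod 7 = (1938 + 484 - 19 + 4) mod 7 = 2407 mod 7 = 6 -> Sunday (Mon=0 ... Sun=6)
Days before December (Jan-Nov): 334; December 1 index = (6 + 334) mod 7 = 4 -> Friday
First Friday is December 1
Fridays: 1, 8, 15, 22, 29

5 Fridays


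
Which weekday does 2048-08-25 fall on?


Date: August 25, 2048
Anchor: Jan 1, 2048. With p = 2048 - 1 = 2047: (p + p//4 - p//100 + p//400) mod 7 = (2047 + 511 - 20 + 5) mod 7 = 2543 mod 7 = 2 -> Wednesday (Mon=0 ... Sun=6)
Days before August (Jan-Jul): 213; offset = 213 + 25 - 1 = 237
Weekday index = (2 + 237) mod 7 = 1

Day of the week: Tuesday


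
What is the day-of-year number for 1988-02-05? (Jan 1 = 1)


Date: February 5, 1988
Days in months 1 through 1: 31
Plus 5 days in February

Day of year: 36


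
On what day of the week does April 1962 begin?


Target: April 1, 1962
Anchor: Jan 1, 1962. With p = 1962 - 1 = 1961: (p + p//4 - p//100 + p//400) mod 7 = (1961 + 490 - 19 + 4) mod 7 = 2436 mod 7 = 0 -> Monday (Mon=0 ... Sun=6)
Days before April (Jan-Mar): 90 days
Weekday index = (0 + 90) mod 7 = 6

Sunday


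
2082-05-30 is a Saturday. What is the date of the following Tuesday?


Current: Saturday
Target: Tuesday
Days ahead: 3

Next Tuesday: 2082-06-02


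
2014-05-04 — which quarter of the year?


Month: May (month 5)
Q1: Jan-Mar, Q2: Apr-Jun, Q3: Jul-Sep, Q4: Oct-Dec

Q2


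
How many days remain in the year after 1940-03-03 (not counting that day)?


Day of year: 63 of 366
Remaining = 366 - 63

303 days


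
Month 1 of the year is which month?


Month 1 of 12

January


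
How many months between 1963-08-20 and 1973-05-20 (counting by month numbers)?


From August 1963 to May 1973
10 years * 12 = 120 months, minus 3 months = 117

117 months


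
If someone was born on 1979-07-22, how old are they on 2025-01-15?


Birth: 1979-07-22
Reference: 2025-01-15
Year difference: 2025 - 1979 = 46
Birthday not yet reached in 2025, subtract 1

45 years old


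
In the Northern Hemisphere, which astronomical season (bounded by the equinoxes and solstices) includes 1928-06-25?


Date: June 25
Astronomical Summer (approx.; exact equinox/solstice day varies by year): June 21 to September 21
June 25 falls within the Summer window

Summer


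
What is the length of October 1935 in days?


October 1935

31 days


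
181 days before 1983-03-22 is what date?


Start: 1983-03-22, subtract 181 days
Back 22 days from March 22 reaches February 28, 1983 -> 159 left
February 1983 has 28 days -> back to January 31, 1983 -> 131 left
January 1983 has 31 days -> back to December 31, 1982 -> 100 left
December 1982 has 31 days -> back to November 30, 1982 -> 69 left
November 1982 has 30 days -> back to October 31, 1982 -> 39 left
October 1982 has 31 days -> back to September 30, 1982 -> 8 left
September 1982: 30 - 8 = 22 -> lands on September 22

Result: 1982-09-22


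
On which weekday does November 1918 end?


November 1918 has 30 days
Anchor: Jan 1, 1918. With p = 1918 - 1 = 1917: (p + p//4 - p//100 + p//400) mod 7 = (1917 + 479 - 19 + 4) mod 7 = 2381 mod 7 = 1 -> Tuesday (Mon=0 ... Sun=6)
Days before November (Jan-Oct): 304; November 1 index = (1 + 304) mod 7 = 4 -> Friday
Last day offset: 30 - 1 = 29 days
Weekday index = (4 + 29) mod 7 = 5

Saturday, November 30


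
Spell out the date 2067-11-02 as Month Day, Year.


ISO 2067-11-02 parses as year=2067, month=11, day=02
Month 11 -> November

November 2, 2067


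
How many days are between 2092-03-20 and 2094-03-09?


From 2092-03-20 to 2094-03-09
2092-03-20: days before March = 31 + 29 = 60 (2092 is a leap year); day of year = 60 + 20 = 80
2094-03-09: days before March = 31 + 28 = 59 (2094 is not a leap year); day of year = 59 + 9 = 68
Rest of 2092: 366 - 80 = 286
Full years 2093 (365): 365
Total = 286 + 365 + 68 = 719

719 days


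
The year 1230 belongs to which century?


Century = (year - 1) // 100 + 1
= (1230 - 1) // 100 + 1
= 1229 // 100 + 1
= 12 + 1

13th century


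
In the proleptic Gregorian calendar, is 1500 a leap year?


Gregorian leap year rule: divisible by 4, but not by 100, unless also by 400.
1500 is divisible by 100 but not 400 -> not a leap year

No


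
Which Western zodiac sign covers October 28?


Date: October 28
Conventional tropical zodiac dates: Scorpio from October 23 onward; Sagittarius starts November 22
October 28 falls within the Scorpio range

Scorpio


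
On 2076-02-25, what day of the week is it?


Date: February 25, 2076
Anchor: Jan 1, 2076. With p = 2076 - 1 = 2075: (p + p//4 - p//100 + p//400) mod 7 = (2075 + 518 - 20 + 5) mod 7 = 2578 mod 7 = 2 -> Wednesday (Mon=0 ... Sun=6)
Days before February (Jan): 31; offset = 31 + 25 - 1 = 55
Weekday index = (2 + 55) mod 7 = 1

Day of the week: Tuesday


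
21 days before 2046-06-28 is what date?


Start: 2046-06-28, subtract 21 days
28 - 21 = 7 stays within June 2046

Result: 2046-06-07


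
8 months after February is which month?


February is month 2
2 + 8 = 10

October


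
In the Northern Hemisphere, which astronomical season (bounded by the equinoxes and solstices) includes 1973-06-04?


Date: June 4
Astronomical Spring (approx.; exact equinox/solstice day varies by year): March 20 to June 20
June 4 falls within the Spring window

Spring


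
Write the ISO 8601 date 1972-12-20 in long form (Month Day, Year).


ISO 1972-12-20 parses as year=1972, month=12, day=20
Month 12 -> December

December 20, 1972


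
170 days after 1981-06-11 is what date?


Start: 1981-06-11, add 170 days
June 1981 has 30 days: 30 - 11 = 19 days to June 30 -> 151 left
July 1981 has 31 days -> 120 left
August 1981 has 31 days -> 89 left
September 1981 has 30 days -> 59 left
October 1981 has 31 days -> 28 left
November 1981: 28 <= 30 -> lands on November 28

Result: 1981-11-28


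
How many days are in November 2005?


November 2005

30 days


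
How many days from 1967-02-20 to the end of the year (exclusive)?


Day of year: 51 of 365
Remaining = 365 - 51

314 days


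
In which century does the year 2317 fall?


Century = (year - 1) // 100 + 1
= (2317 - 1) // 100 + 1
= 2316 // 100 + 1
= 23 + 1

24th century


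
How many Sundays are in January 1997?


January 1997 has 31 days
Anchor: Jan 1, 1997. With p = 1997 - 1 = 1996: (p + p//4 - p//100 + p//400) mod 7 = (1996 + 499 - 19 + 4) mod 7 = 2480 mod 7 = 2 -> Wednesday (Mon=0 ... Sun=6)
January 1 is the anchor itself -> Wednesday
First Sunday is January 5
Sundays: 5, 12, 19, 26

4 Sundays


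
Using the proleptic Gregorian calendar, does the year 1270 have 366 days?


Gregorian leap year rule: divisible by 4, but not by 100, unless also by 400.
1270 is not divisible by 4 -> not a leap year

No


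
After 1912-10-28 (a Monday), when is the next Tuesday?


Current: Monday
Target: Tuesday
Days ahead: 1

Next Tuesday: 1912-10-29


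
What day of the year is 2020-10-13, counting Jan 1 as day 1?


Date: October 13, 2020
Days in months 1 through 9: 274
Plus 13 days in October

Day of year: 287


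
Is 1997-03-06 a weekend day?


Anchor: Jan 1, 1997. With p = 1997 - 1 = 1996: (p + p//4 - p//100 + p//400) mod 7 = (1996 + 499 - 19 + 4) mod 7 = 2480 mod 7 = 2 -> Wednesday (Mon=0 ... Sun=6)
Day of year: 65; offset = 64
Weekday index = (2 + 64) mod 7 = 3 -> Thursday
Weekend days: Saturday, Sunday

No


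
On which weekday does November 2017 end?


November 2017 has 30 days
Anchor: Jan 1, 2017. With p = 2017 - 1 = 2016: (p + p//4 - p//100 + p//400) mod 7 = (2016 + 504 - 20 + 5) mod 7 = 2505 mod 7 = 6 -> Sunday (Mon=0 ... Sun=6)
Days before November (Jan-Oct): 304; November 1 index = (6 + 304) mod 7 = 2 -> Wednesday
Last day offset: 30 - 1 = 29 days
Weekday index = (2 + 29) mod 7 = 3

Thursday, November 30


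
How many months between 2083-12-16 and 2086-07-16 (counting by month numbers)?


From December 2083 to July 2086
3 years * 12 = 36 months, minus 5 months = 31

31 months


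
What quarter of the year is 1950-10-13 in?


Month: October (month 10)
Q1: Jan-Mar, Q2: Apr-Jun, Q3: Jul-Sep, Q4: Oct-Dec

Q4


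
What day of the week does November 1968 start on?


Target: November 1, 1968
Anchor: Jan 1, 1968. With p = 1968 - 1 = 1967: (p + p//4 - p//100 + p//400) mod 7 = (1967 + 491 - 19 + 4) mod 7 = 2443 mod 7 = 0 -> Monday (Mon=0 ... Sun=6)
Days before November (Jan-Oct): 305 days
Weekday index = (0 + 305) mod 7 = 4

Friday


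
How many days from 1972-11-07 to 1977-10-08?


From 1972-11-07 to 1977-10-08
1972-11-07: days before November = 31 + 29 + 31 + 30 + 31 + 30 + 31 + 31 + 30 + 31 = 305 (1972 is a leap year); day of year = 305 + 7 = 312
1977-10-08: days before October = 31 + 28 + 31 + 30 + 31 + 30 + 31 + 31 + 30 = 273 (1977 is not a leap year); day of year = 273 + 8 = 281
Rest of 1972: 366 - 312 = 54
Full years 1973 (365), 1974 (365), 1975 (365), 1976 (366): 1461
Total = 54 + 1461 + 281 = 1796

1796 days


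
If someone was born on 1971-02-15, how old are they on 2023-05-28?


Birth: 1971-02-15
Reference: 2023-05-28
Year difference: 2023 - 1971 = 52

52 years old


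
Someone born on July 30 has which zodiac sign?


Date: July 30
Conventional tropical zodiac dates: Leo from July 23 onward; Virgo starts August 23
July 30 falls within the Leo range

Leo


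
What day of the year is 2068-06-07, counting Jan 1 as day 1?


Date: June 7, 2068
Days in months 1 through 5: 152
Plus 7 days in June

Day of year: 159


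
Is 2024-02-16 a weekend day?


Anchor: Jan 1, 2024. With p = 2024 - 1 = 2023: (p + p//4 - p//100 + p//400) mod 7 = (2023 + 505 - 20 + 5) mod 7 = 2513 mod 7 = 0 -> Monday (Mon=0 ... Sun=6)
Day of year: 47; offset = 46
Weekday index = (0 + 46) mod 7 = 4 -> Friday
Weekend days: Saturday, Sunday

No


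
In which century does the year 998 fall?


Century = (year - 1) // 100 + 1
= (998 - 1) // 100 + 1
= 997 // 100 + 1
= 9 + 1

10th century


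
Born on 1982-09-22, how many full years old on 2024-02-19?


Birth: 1982-09-22
Reference: 2024-02-19
Year difference: 2024 - 1982 = 42
Birthday not yet reached in 2024, subtract 1

41 years old


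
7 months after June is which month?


June is month 6
6 + 7 = 13; wrap: 13 - 12 = 1

January


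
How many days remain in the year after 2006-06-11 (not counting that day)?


Day of year: 162 of 365
Remaining = 365 - 162

203 days


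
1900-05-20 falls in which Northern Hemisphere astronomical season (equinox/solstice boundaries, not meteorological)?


Date: May 20
Astronomical Spring (approx.; exact equinox/solstice day varies by year): March 20 to June 20
May 20 falls within the Spring window

Spring


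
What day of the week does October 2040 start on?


Target: October 1, 2040
Anchor: Jan 1, 2040. With p = 2040 - 1 = 2039: (p + p//4 - p//100 + p//400) mod 7 = (2039 + 509 - 20 + 5) mod 7 = 2533 mod 7 = 6 -> Sunday (Mon=0 ... Sun=6)
Days before October (Jan-Sep): 274 days
Weekday index = (6 + 274) mod 7 = 0

Monday


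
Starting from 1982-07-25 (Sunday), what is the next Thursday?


Current: Sunday
Target: Thursday
Days ahead: 4

Next Thursday: 1982-07-29


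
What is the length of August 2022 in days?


August 2022

31 days


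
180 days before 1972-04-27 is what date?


Start: 1972-04-27, subtract 180 days
Back 27 days from April 27 reaches March 31, 1972 -> 153 left
March 1972 has 31 days -> back to February 29, 1972 -> 122 left
February 1972 has 29 days -> back to January 31, 1972 -> 93 left
January 1972 has 31 days -> back to December 31, 1971 -> 62 left
December 1971 has 31 days -> back to November 30, 1971 -> 31 left
November 1971 has 30 days -> back to October 31, 1971 -> 1 left
October 1971: 31 - 1 = 30 -> lands on October 30

Result: 1971-10-30


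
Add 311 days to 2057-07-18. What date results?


Start: 2057-07-18, add 311 days
July 2057 has 31 days: 31 - 18 = 13 days to July 31 -> 298 left
August 2057 has 31 days -> 267 left
September 2057 has 30 days -> 237 left
October 2057 has 31 days -> 206 left
November 2057 has 30 days -> 176 left
December 2057 has 31 days -> 145 left
January 2058 has 31 days -> 114 left
February 2058 has 28 days -> 86 left
March 2058 has 31 days -> 55 left
April 2058 has 30 days -> 25 left
May 2058: 25 <= 31 -> lands on May 25

Result: 2058-05-25


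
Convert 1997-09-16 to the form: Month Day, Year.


ISO 1997-09-16 parses as year=1997, month=09, day=16
Month 9 -> September

September 16, 1997


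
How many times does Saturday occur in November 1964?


November 1964 has 30 days
Anchor: Jan 1, 1964. With p = 1964 - 1 = 1963: (p + p//4 - p//100 + p//400) mod 7 = (1963 + 490 - 19 + 4) mod 7 = 2438 mod 7 = 2 -> Wednesday (Mon=0 ... Sun=6)
Days before November (Jan-Oct): 305; November 1 index = (2 + 305) mod 7 = 6 -> Sunday
First Saturday is November 7
Saturdays: 7, 14, 21, 28

4 Saturdays


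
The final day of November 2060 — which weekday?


November 2060 has 30 days
Anchor: Jan 1, 2060. With p = 2060 - 1 = 2059: (p + p//4 - p//100 + p//400) mod 7 = (2059 + 514 - 20 + 5) mod 7 = 2558 mod 7 = 3 -> Thursday (Mon=0 ... Sun=6)
Days before November (Jan-Oct): 305; November 1 index = (3 + 305) mod 7 = 0 -> Monday
Last day offset: 30 - 1 = 29 days
Weekday index = (0 + 29) mod 7 = 1

Tuesday, November 30


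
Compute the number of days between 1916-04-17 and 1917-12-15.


From 1916-04-17 to 1917-12-15
1916-04-17: days before April = 31 + 29 + 31 = 91 (1916 is a leap year); day of year = 91 + 17 = 108
1917-12-15: days before December = 31 + 28 + 31 + 30 + 31 + 30 + 31 + 31 + 30 + 31 + 30 = 334 (1917 is not a leap year); day of year = 334 + 15 = 349
Rest of 1916: 366 - 108 = 258
Total = 258 + 349 = 607

607 days


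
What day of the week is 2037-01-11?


Date: January 11, 2037
Anchor: Jan 1, 2037. With p = 2037 - 1 = 2036: (p + p//4 - p//100 + p//400) mod 7 = (2036 + 509 - 20 + 5) mod 7 = 2530 mod 7 = 3 -> Thursday (Mon=0 ... Sun=6)
Days into year = 11 - 1 = 10
Weekday index = (3 + 10) mod 7 = 6

Day of the week: Sunday


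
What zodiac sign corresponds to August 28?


Date: August 28
Conventional tropical zodiac dates: Virgo from August 23 onward; Libra starts September 23
August 28 falls within the Virgo range

Virgo


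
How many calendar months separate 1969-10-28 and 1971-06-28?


From October 1969 to June 1971
2 years * 12 = 24 months, minus 4 months = 20

20 months


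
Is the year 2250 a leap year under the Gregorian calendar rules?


Gregorian leap year rule: divisible by 4, but not by 100, unless also by 400.
2250 is not divisible by 4 -> not a leap year

No


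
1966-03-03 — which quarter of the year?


Month: March (month 3)
Q1: Jan-Mar, Q2: Apr-Jun, Q3: Jul-Sep, Q4: Oct-Dec

Q1


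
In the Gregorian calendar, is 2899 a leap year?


Gregorian leap year rule: divisible by 4, but not by 100, unless also by 400.
2899 is not divisible by 4 -> not a leap year

No


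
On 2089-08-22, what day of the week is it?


Date: August 22, 2089
Anchor: Jan 1, 2089. With p = 2089 - 1 = 2088: (p + p//4 - p//100 + p//400) mod 7 = (2088 + 522 - 20 + 5) mod 7 = 2595 mod 7 = 5 -> Saturday (Mon=0 ... Sun=6)
Days before August (Jan-Jul): 212; offset = 212 + 22 - 1 = 233
Weekday index = (5 + 233) mod 7 = 0

Day of the week: Monday


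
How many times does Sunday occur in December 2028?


December 2028 has 31 days
Anchor: Jan 1, 2028. With p = 2028 - 1 = 2027: (p + p//4 - p//100 + p//400) mod 7 = (2027 + 506 - 20 + 5) mod 7 = 2518 mod 7 = 5 -> Saturday (Mon=0 ... Sun=6)
Days before December (Jan-Nov): 335; December 1 index = (5 + 335) mod 7 = 4 -> Friday
First Sunday is December 3
Sundays: 3, 10, 17, 24, 31

5 Sundays


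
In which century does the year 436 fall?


Century = (year - 1) // 100 + 1
= (436 - 1) // 100 + 1
= 435 // 100 + 1
= 4 + 1

5th century


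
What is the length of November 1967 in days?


November 1967

30 days


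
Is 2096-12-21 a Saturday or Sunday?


Anchor: Jan 1, 2096. With p = 2096 - 1 = 2095: (p + p//4 - p//100 + p//400) mod 7 = (2095 + 523 - 20 + 5) mod 7 = 2603 mod 7 = 6 -> Sunday (Mon=0 ... Sun=6)
Day of year: 356; offset = 355
Weekday index = (6 + 355) mod 7 = 4 -> Friday
Weekend days: Saturday, Sunday

No


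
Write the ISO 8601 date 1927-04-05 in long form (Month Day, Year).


ISO 1927-04-05 parses as year=1927, month=04, day=05
Month 4 -> April

April 5, 1927


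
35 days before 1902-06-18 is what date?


Start: 1902-06-18, subtract 35 days
Back 18 days from June 18 reaches May 31, 1902 -> 17 left
May 1902: 31 - 17 = 14 -> lands on May 14

Result: 1902-05-14


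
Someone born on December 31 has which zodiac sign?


Date: December 31
Conventional tropical zodiac dates: Capricorn from December 22 onward; Aquarius starts January 20
December 31 falls within the Capricorn range

Capricorn


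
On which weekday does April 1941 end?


April 1941 has 30 days
Anchor: Jan 1, 1941. With p = 1941 - 1 = 1940: (p + p//4 - p//100 + p//400) mod 7 = (1940 + 485 - 19 + 4) mod 7 = 2410 mod 7 = 2 -> Wednesday (Mon=0 ... Sun=6)
Days before April (Jan-Mar): 90; April 1 index = (2 + 90) mod 7 = 1 -> Tuesday
Last day offset: 30 - 1 = 29 days
Weekday index = (1 + 29) mod 7 = 2

Wednesday, April 30


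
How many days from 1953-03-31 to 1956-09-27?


From 1953-03-31 to 1956-09-27
1953-03-31: days before March = 31 + 28 = 59 (1953 is not a leap year); day of year = 59 + 31 = 90
1956-09-27: days before September = 31 + 29 + 31 + 30 + 31 + 30 + 31 + 31 = 244 (1956 is a leap year); day of year = 244 + 27 = 271
Rest of 1953: 365 - 90 = 275
Full years 1954 (365), 1955 (365): 730
Total = 275 + 730 + 271 = 1276

1276 days


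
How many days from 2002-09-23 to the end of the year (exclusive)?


Day of year: 266 of 365
Remaining = 365 - 266

99 days


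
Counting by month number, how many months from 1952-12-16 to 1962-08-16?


From December 1952 to August 1962
10 years * 12 = 120 months, minus 4 months = 116

116 months


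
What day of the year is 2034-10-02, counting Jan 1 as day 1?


Date: October 2, 2034
Days in months 1 through 9: 273
Plus 2 days in October

Day of year: 275


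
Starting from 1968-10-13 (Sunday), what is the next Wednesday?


Current: Sunday
Target: Wednesday
Days ahead: 3

Next Wednesday: 1968-10-16


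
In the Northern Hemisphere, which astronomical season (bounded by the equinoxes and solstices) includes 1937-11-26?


Date: November 26
Astronomical Autumn (approx.; exact equinox/solstice day varies by year): September 22 to December 20
November 26 falls within the Autumn window

Autumn


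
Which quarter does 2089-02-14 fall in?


Month: February (month 2)
Q1: Jan-Mar, Q2: Apr-Jun, Q3: Jul-Sep, Q4: Oct-Dec

Q1


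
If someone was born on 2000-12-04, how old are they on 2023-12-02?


Birth: 2000-12-04
Reference: 2023-12-02
Year difference: 2023 - 2000 = 23
Birthday not yet reached in 2023, subtract 1

22 years old


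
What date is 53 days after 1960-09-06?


Start: 1960-09-06, add 53 days
September 1960 has 30 days: 30 - 6 = 24 days to September 30 -> 29 left
October 1960: 29 <= 31 -> lands on October 29

Result: 1960-10-29


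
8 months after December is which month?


December is month 12
12 + 8 = 20; wrap: 20 - 12 = 8

August


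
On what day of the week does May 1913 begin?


Target: May 1, 1913
Anchor: Jan 1, 1913. With p = 1913 - 1 = 1912: (p + p//4 - p//100 + p//400) mod 7 = (1912 + 478 - 19 + 4) mod 7 = 2375 mod 7 = 2 -> Wednesday (Mon=0 ... Sun=6)
Days before May (Jan-Apr): 120 days
Weekday index = (2 + 120) mod 7 = 3

Thursday


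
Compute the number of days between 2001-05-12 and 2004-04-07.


From 2001-05-12 to 2004-04-07
2001-05-12: days before May = 31 + 28 + 31 + 30 = 120 (2001 is not a leap year); day of year = 120 + 12 = 132
2004-04-07: days before April = 31 + 29 + 31 = 91 (2004 is a leap year); day of year = 91 + 7 = 98
Rest of 2001: 365 - 132 = 233
Full years 2002 (365), 2003 (365): 730
Total = 233 + 730 + 98 = 1061

1061 days


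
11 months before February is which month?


February is month 2
2 - 11 = -9; wrap: -9 + 12 = 3

March


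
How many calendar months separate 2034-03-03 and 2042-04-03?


From March 2034 to April 2042
8 years * 12 = 96 months, plus 1 month = 97

97 months


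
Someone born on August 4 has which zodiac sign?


Date: August 4
Conventional tropical zodiac dates: Leo from July 23 onward; Virgo starts August 23
August 4 falls within the Leo range

Leo


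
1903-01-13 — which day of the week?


Date: January 13, 1903
Anchor: Jan 1, 1903. With p = 1903 - 1 = 1902: (p + p//4 - p//100 + p//400) mod 7 = (1902 + 475 - 19 + 4) mod 7 = 2362 mod 7 = 3 -> Thursday (Mon=0 ... Sun=6)
Days into year = 13 - 1 = 12
Weekday index = (3 + 12) mod 7 = 1

Day of the week: Tuesday


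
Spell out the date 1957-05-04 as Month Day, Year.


ISO 1957-05-04 parses as year=1957, month=05, day=04
Month 5 -> May

May 4, 1957


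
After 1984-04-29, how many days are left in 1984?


Day of year: 120 of 366
Remaining = 366 - 120

246 days


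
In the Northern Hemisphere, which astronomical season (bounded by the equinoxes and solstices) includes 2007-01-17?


Date: January 17
Astronomical Winter (approx.; exact equinox/solstice day varies by year): December 21 to March 19
January 17 falls within the Winter window

Winter


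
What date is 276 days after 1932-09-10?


Start: 1932-09-10, add 276 days
September 1932 has 30 days: 30 - 10 = 20 days to September 30 -> 256 left
October 1932 has 31 days -> 225 left
November 1932 has 30 days -> 195 left
December 1932 has 31 days -> 164 left
January 1933 has 31 days -> 133 left
February 1933 has 28 days -> 105 left
March 1933 has 31 days -> 74 left
April 1933 has 30 days -> 44 left
May 1933 has 31 days -> 13 left
June 1933: 13 <= 30 -> lands on June 13

Result: 1933-06-13


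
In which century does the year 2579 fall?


Century = (year - 1) // 100 + 1
= (2579 - 1) // 100 + 1
= 2578 // 100 + 1
= 25 + 1

26th century


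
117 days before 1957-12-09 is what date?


Start: 1957-12-09, subtract 117 days
Back 9 days from December 9 reaches November 30, 1957 -> 108 left
November 1957 has 30 days -> back to October 31, 1957 -> 78 left
October 1957 has 31 days -> back to September 30, 1957 -> 47 left
September 1957 has 30 days -> back to August 31, 1957 -> 17 left
August 1957: 31 - 17 = 14 -> lands on August 14

Result: 1957-08-14


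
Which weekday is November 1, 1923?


Target: November 1, 1923
Anchor: Jan 1, 1923. With p = 1923 - 1 = 1922: (p + p//4 - p//100 + p//400) mod 7 = (1922 + 480 - 19 + 4) mod 7 = 2387 mod 7 = 0 -> Monday (Mon=0 ... Sun=6)
Days before November (Jan-Oct): 304 days
Weekday index = (0 + 304) mod 7 = 3

Thursday


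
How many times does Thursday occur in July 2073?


July 2073 has 31 days
Anchor: Jan 1, 2073. With p = 2073 - 1 = 2072: (p + p//4 - p//100 + p//400) mod 7 = (2072 + 518 - 20 + 5) mod 7 = 2575 mod 7 = 6 -> Sunday (Mon=0 ... Sun=6)
Days before July (Jan-Jun): 181; July 1 index = (6 + 181) mod 7 = 5 -> Saturday
First Thursday is July 6
Thursdays: 6, 13, 20, 27

4 Thursdays


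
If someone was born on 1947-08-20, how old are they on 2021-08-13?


Birth: 1947-08-20
Reference: 2021-08-13
Year difference: 2021 - 1947 = 74
Birthday not yet reached in 2021, subtract 1

73 years old


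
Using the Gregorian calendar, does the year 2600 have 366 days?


Gregorian leap year rule: divisible by 4, but not by 100, unless also by 400.
2600 is divisible by 100 but not 400 -> not a leap year

No


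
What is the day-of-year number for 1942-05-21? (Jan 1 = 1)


Date: May 21, 1942
Days in months 1 through 4: 120
Plus 21 days in May

Day of year: 141


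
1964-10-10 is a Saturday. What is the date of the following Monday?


Current: Saturday
Target: Monday
Days ahead: 2

Next Monday: 1964-10-12


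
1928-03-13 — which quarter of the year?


Month: March (month 3)
Q1: Jan-Mar, Q2: Apr-Jun, Q3: Jul-Sep, Q4: Oct-Dec

Q1


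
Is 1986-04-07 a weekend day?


Anchor: Jan 1, 1986. With p = 1986 - 1 = 1985: (p + p//4 - p//100 + p//400) mod 7 = (1985 + 496 - 19 + 4) mod 7 = 2466 mod 7 = 2 -> Wednesday (Mon=0 ... Sun=6)
Day of year: 97; offset = 96
Weekday index = (2 + 96) mod 7 = 0 -> Monday
Weekend days: Saturday, Sunday

No


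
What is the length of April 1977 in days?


April 1977

30 days


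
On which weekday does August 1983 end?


August 1983 has 31 days
Anchor: Jan 1, 1983. With p = 1983 - 1 = 1982: (p + p//4 - p//100 + p//400) mod 7 = (1982 + 495 - 19 + 4) mod 7 = 2462 mod 7 = 5 -> Saturday (Mon=0 ... Sun=6)
Days before August (Jan-Jul): 212; August 1 index = (5 + 212) mod 7 = 0 -> Monday
Last day offset: 31 - 1 = 30 days
Weekday index = (0 + 30) mod 7 = 2

Wednesday, August 31


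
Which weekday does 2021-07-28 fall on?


Date: July 28, 2021
Anchor: Jan 1, 2021. With p = 2021 - 1 = 2020: (p + p//4 - p//100 + p//400) mod 7 = (2020 + 505 - 20 + 5) mod 7 = 2510 mod 7 = 4 -> Friday (Mon=0 ... Sun=6)
Days before July (Jan-Jun): 181; offset = 181 + 28 - 1 = 208
Weekday index = (4 + 208) mod 7 = 2

Day of the week: Wednesday


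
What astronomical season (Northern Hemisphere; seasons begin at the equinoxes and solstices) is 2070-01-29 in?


Date: January 29
Astronomical Winter (approx.; exact equinox/solstice day varies by year): December 21 to March 19
January 29 falls within the Winter window

Winter


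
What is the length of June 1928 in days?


June 1928

30 days


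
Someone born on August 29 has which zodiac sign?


Date: August 29
Conventional tropical zodiac dates: Virgo from August 23 onward; Libra starts September 23
August 29 falls within the Virgo range

Virgo


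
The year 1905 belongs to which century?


Century = (year - 1) // 100 + 1
= (1905 - 1) // 100 + 1
= 1904 // 100 + 1
= 19 + 1

20th century


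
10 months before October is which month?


October is month 10
10 - 10 = 0; wrap: 0 + 12 = 12

December


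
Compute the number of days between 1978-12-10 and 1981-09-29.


From 1978-12-10 to 1981-09-29
1978-12-10: days before December = 31 + 28 + 31 + 30 + 31 + 30 + 31 + 31 + 30 + 31 + 30 = 334 (1978 is not a leap year); day of year = 334 + 10 = 344
1981-09-29: days before September = 31 + 28 + 31 + 30 + 31 + 30 + 31 + 31 = 243 (1981 is not a leap year); day of year = 243 + 29 = 272
Rest of 1978: 365 - 344 = 21
Full years 1979 (365), 1980 (366): 731
Total = 21 + 731 + 272 = 1024

1024 days


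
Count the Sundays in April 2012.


April 2012 has 30 days
Anchor: Jan 1, 2012. With p = 2012 - 1 = 2011: (p + p//4 - p//100 + p//400) mod 7 = (2011 + 502 - 20 + 5) mod 7 = 2498 mod 7 = 6 -> Sunday (Mon=0 ... Sun=6)
Days before April (Jan-Mar): 91; April 1 index = (6 + 91) mod 7 = 6 -> Sunday
First Sunday is April 1
Sundays: 1, 8, 15, 22, 29

5 Sundays


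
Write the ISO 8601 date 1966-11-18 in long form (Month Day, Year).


ISO 1966-11-18 parses as year=1966, month=11, day=18
Month 11 -> November

November 18, 1966


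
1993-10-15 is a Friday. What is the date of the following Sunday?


Current: Friday
Target: Sunday
Days ahead: 2

Next Sunday: 1993-10-17


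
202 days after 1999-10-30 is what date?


Start: 1999-10-30, add 202 days
October 1999 has 31 days: 31 - 30 = 1 day to October 31 -> 201 left
November 1999 has 30 days -> 171 left
December 1999 has 31 days -> 140 left
January 2000 has 31 days -> 109 left
February 2000 has 29 days -> 80 left
March 2000 has 31 days -> 49 left
April 2000 has 30 days -> 19 left
May 2000: 19 <= 31 -> lands on May 19

Result: 2000-05-19


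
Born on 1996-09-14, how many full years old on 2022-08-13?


Birth: 1996-09-14
Reference: 2022-08-13
Year difference: 2022 - 1996 = 26
Birthday not yet reached in 2022, subtract 1

25 years old


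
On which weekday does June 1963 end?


June 1963 has 30 days
Anchor: Jan 1, 1963. With p = 1963 - 1 = 1962: (p + p//4 - p//100 + p//400) mod 7 = (1962 + 490 - 19 + 4) mod 7 = 2437 mod 7 = 1 -> Tuesday (Mon=0 ... Sun=6)
Days before June (Jan-May): 151; June 1 index = (1 + 151) mod 7 = 5 -> Saturday
Last day offset: 30 - 1 = 29 days
Weekday index = (5 + 29) mod 7 = 6

Sunday, June 30


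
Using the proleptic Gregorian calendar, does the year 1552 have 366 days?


Gregorian leap year rule: divisible by 4, but not by 100, unless also by 400.
1552 is divisible by 4 but not 100 -> leap year

Yes


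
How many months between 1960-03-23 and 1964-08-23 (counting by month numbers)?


From March 1960 to August 1964
4 years * 12 = 48 months, plus 5 months = 53

53 months


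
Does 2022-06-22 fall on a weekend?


Anchor: Jan 1, 2022. With p = 2022 - 1 = 2021: (p + p//4 - p//100 + p//400) mod 7 = (2021 + 505 - 20 + 5) mod 7 = 2511 mod 7 = 5 -> Saturday (Mon=0 ... Sun=6)
Day of year: 173; offset = 172
Weekday index = (5 + 172) mod 7 = 2 -> Wednesday
Weekend days: Saturday, Sunday

No


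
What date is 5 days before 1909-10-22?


Start: 1909-10-22, subtract 5 days
22 - 5 = 17 stays within October 1909

Result: 1909-10-17


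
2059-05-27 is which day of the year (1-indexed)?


Date: May 27, 2059
Days in months 1 through 4: 120
Plus 27 days in May

Day of year: 147


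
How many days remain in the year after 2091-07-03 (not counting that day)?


Day of year: 184 of 365
Remaining = 365 - 184

181 days
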